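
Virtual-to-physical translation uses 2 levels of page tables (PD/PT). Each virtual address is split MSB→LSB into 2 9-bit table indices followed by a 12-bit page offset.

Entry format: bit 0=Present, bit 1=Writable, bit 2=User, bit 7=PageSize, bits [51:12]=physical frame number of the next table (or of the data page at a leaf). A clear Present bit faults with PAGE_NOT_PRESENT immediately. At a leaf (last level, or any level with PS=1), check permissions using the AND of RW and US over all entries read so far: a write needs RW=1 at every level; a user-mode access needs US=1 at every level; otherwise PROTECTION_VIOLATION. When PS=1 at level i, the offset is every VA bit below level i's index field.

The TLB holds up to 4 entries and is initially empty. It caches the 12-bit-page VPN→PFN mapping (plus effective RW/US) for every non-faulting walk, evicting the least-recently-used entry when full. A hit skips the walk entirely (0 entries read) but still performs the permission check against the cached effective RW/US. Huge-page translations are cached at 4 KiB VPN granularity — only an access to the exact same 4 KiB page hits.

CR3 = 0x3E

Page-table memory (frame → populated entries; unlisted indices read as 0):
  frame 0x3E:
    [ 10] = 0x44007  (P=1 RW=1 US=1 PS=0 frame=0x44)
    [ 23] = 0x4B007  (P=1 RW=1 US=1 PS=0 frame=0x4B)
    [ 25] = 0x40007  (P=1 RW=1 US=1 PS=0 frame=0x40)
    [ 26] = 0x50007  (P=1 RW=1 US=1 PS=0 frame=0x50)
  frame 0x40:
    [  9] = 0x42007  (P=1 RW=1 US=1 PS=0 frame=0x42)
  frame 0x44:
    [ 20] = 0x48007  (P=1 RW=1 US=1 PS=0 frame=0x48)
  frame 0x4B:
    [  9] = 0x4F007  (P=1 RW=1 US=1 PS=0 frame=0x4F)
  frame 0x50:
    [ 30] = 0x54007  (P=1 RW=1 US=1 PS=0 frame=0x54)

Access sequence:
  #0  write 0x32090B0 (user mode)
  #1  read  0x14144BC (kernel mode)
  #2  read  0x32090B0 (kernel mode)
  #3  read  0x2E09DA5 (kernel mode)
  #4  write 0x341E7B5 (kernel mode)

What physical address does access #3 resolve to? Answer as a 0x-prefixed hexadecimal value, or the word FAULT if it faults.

Per-access translation:
#0 VA=0x32090B0 (w,user):
  [0] read 0x3E idx=25: raw=0x40007 flags P=1 W=1 U=1 S=0
  [1] read 0x40 idx=9: raw=0x42007 flags P=1 W=1 U=1 S=0
  ✓ 0x420B0  — 2 lookups
#1 VA=0x14144BC (r,kernel):
  [0] read 0x3E idx=10: raw=0x44007 flags P=1 W=1 U=1 S=0
  [1] read 0x44 idx=20: raw=0x48007 flags P=1 W=1 U=1 S=0
  ✓ 0x484BC  — 2 lookups
#2 VA=0x32090B0 (r,kernel):
  TLB hit vpn=0x3209 → PA=0x420B0
#3 VA=0x2E09DA5 (r,kernel):
  [0] read 0x3E idx=23: raw=0x4B007 flags P=1 W=1 U=1 S=0
  [1] read 0x4B idx=9: raw=0x4F007 flags P=1 W=1 U=1 S=0
  ✓ 0x4FDA5  — 2 lookups
#4 VA=0x341E7B5 (w,kernel):
  [0] read 0x3E idx=26: raw=0x50007 flags P=1 W=1 U=1 S=0
  [1] read 0x50 idx=30: raw=0x54007 flags P=1 W=1 U=1 S=0
  ✓ 0x547B5  — 2 lookups

Access #3 PA: 0x4FDA5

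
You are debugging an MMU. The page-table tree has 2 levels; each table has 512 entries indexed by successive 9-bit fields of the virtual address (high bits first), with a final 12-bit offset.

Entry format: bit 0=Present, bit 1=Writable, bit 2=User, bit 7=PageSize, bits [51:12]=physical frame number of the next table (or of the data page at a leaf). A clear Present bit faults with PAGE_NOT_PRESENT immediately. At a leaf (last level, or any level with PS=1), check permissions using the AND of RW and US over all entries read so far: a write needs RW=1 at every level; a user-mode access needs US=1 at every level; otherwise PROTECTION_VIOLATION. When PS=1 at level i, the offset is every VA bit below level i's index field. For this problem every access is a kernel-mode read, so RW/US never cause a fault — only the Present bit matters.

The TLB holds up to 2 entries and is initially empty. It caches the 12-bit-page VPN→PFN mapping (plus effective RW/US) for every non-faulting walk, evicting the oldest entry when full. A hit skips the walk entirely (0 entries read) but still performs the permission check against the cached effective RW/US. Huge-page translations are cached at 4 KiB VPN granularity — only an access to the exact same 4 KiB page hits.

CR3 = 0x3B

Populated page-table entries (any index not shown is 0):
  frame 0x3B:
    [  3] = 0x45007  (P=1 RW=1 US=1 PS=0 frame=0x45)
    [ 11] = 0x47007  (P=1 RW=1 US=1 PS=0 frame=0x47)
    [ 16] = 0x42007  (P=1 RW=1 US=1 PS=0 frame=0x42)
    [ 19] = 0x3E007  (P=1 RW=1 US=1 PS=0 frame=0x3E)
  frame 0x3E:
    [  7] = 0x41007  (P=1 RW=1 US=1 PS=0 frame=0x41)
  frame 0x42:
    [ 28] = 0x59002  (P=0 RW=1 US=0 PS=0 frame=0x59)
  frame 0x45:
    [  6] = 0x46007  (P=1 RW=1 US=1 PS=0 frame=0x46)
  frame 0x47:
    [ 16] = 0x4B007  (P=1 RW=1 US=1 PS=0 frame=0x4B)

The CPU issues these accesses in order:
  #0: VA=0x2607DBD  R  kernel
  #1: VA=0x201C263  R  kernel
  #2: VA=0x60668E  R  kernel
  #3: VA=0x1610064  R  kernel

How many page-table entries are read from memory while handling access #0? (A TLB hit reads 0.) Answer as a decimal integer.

Walk each access:
#0 VA=0x2607DBD (r,kernel):
  [0] read 0x3B idx=19: raw=0x3E007 flags P=1 W=1 U=1 S=0
  [1] read 0x3E idx=7: raw=0x41007 flags P=1 W=1 U=1 S=0
  ✓ 0x41DBD  — 2 lookups
#1 VA=0x201C263 (r,kernel):
  [0] read 0x3B idx=16: raw=0x42007 flags P=1 W=1 U=1 S=0
  [1] read 0x42 idx=28: raw=0x59002 flags P=0 W=1 U=0 S=0
  ✗ PAGE_NOT_PRESENT  [2 reads]
#2 VA=0x60668E (r,kernel):
  [0] read 0x3B idx=3: raw=0x45007 flags P=1 W=1 U=1 S=0
  [1] read 0x45 idx=6: raw=0x46007 flags P=1 W=1 U=1 S=0
  ✓ 0x4668E  — 2 lookups
#3 VA=0x1610064 (r,kernel):
  [0] read 0x3B idx=11: raw=0x47007 flags P=1 W=1 U=1 S=0
  [1] read 0x47 idx=16: raw=0x4B007 flags P=1 W=1 U=1 S=0
  ✓ 0x4B064  — 2 lookups

Entries read for #0: 2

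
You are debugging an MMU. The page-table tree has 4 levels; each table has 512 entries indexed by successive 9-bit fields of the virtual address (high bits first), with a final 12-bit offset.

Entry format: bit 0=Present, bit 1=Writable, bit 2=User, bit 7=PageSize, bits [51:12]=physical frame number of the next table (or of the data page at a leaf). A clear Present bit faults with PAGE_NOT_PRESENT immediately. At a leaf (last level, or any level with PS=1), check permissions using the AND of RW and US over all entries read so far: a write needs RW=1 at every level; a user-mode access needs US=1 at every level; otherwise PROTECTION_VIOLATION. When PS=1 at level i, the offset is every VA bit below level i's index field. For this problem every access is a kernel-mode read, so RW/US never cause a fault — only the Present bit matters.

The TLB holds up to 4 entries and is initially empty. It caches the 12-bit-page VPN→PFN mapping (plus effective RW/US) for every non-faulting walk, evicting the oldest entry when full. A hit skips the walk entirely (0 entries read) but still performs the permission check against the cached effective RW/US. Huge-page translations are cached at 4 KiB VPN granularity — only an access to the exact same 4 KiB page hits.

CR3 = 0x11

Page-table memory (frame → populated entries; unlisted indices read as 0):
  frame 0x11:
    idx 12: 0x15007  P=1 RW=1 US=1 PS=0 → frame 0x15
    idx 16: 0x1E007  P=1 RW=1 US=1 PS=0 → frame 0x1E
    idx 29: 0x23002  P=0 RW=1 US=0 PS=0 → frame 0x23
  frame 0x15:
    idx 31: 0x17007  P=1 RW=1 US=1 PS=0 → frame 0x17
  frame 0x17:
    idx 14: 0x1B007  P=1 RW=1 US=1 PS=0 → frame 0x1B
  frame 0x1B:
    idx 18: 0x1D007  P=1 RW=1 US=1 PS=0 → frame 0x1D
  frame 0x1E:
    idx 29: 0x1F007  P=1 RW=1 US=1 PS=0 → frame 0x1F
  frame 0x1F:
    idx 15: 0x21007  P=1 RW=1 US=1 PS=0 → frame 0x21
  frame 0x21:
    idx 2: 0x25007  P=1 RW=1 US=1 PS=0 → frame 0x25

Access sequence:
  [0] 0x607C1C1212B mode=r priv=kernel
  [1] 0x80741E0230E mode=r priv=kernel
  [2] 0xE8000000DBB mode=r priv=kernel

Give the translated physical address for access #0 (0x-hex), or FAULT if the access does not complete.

Trace:
#0 VA=0x607C1C1212B (r,kernel):
  L0 @0x11[12] → 0x15007  P=1,RW=1,US=1,PS=0
  L1 @0x15[31] → 0x17007  P=1,RW=1,US=1,PS=0
  L2 @0x17[14] → 0x1B007  P=1,RW=1,US=1,PS=0
  L3 @0x1B[18] → 0x1D007  P=1,RW=1,US=1,PS=0
  → PA=0x1D12B  (4 entries read)
#1 VA=0x80741E0230E (r,kernel):
  L0 @0x11[16] → 0x1E007  P=1,RW=1,US=1,PS=0
  L1 @0x1E[29] → 0x1F007  P=1,RW=1,US=1,PS=0
  L2 @0x1F[15] → 0x21007  P=1,RW=1,US=1,PS=0
  L3 @0x21[2] → 0x25007  P=1,RW=1,US=1,PS=0
  → PA=0x2530E  (4 entries read)
#2 VA=0xE8000000DBB (r,kernel):
  L0 @0x11[29] → 0x23002  P=0,RW=1,US=0,PS=0
  → PAGE_NOT_PRESENT  (1 entries read)

Access #0 PA: 0x1D12B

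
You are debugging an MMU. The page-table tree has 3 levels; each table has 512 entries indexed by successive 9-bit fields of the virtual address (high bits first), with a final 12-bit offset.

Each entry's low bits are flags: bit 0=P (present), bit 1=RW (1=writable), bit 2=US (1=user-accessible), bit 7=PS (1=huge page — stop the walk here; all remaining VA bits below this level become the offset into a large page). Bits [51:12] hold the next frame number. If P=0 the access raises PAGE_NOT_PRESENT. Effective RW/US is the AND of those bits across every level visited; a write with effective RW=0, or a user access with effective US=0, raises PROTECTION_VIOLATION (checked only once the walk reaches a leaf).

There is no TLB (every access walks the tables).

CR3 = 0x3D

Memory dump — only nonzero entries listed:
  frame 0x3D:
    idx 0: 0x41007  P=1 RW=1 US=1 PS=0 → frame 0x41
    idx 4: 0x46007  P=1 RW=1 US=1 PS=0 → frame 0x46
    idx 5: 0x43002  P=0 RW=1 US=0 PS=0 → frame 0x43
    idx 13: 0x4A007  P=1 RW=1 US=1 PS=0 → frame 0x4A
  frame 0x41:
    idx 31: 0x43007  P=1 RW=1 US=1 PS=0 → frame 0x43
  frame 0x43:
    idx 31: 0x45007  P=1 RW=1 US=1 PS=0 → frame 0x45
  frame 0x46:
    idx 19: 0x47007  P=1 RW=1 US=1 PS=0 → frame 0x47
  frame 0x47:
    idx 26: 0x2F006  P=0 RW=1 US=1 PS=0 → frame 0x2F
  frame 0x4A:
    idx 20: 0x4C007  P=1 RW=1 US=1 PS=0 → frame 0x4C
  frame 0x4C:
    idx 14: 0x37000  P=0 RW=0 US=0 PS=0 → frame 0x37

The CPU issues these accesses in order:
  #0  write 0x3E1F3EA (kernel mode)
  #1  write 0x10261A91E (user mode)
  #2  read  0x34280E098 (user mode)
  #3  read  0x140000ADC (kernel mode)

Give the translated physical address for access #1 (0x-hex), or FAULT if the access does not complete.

Per-access translation:
#0 VA=0x3E1F3EA (w,kernel):
  lvl0: tbl 0x3D, slot 0 ⇒ 0x41007 (P1/RW1/US1/PS0)
  lvl1: tbl 0x41, slot 31 ⇒ 0x43007 (P1/RW1/US1/PS0)
  lvl2: tbl 0x43, slot 31 ⇒ 0x45007 (P1/RW1/US1/PS0)
  → PA=0x453EA  (3 entries read)
#1 VA=0x10261A91E (w,user):
  lvl0: tbl 0x3D, slot 4 ⇒ 0x46007 (P1/RW1/US1/PS0)
  lvl1: tbl 0x46, slot 19 ⇒ 0x47007 (P1/RW1/US1/PS0)
  lvl2: tbl 0x47, slot 26 ⇒ 0x2F006 (P0/RW1/US1/PS0)
  → PAGE_NOT_PRESENT  (3 entries read)
#2 VA=0x34280E098 (r,user):
  lvl0: tbl 0x3D, slot 13 ⇒ 0x4A007 (P1/RW1/US1/PS0)
  lvl1: tbl 0x4A, slot 20 ⇒ 0x4C007 (P1/RW1/US1/PS0)
  lvl2: tbl 0x4C, slot 14 ⇒ 0x37000 (P0/RW0/US0/PS0)
  → PAGE_NOT_PRESENT  (3 entries read)
#3 VA=0x140000ADC (r,kernel):
  lvl0: tbl 0x3D, slot 5 ⇒ 0x43002 (P0/RW1/US0/PS0)
  → PAGE_NOT_PRESENT  (1 entries read)

Access #1 PA: FAULT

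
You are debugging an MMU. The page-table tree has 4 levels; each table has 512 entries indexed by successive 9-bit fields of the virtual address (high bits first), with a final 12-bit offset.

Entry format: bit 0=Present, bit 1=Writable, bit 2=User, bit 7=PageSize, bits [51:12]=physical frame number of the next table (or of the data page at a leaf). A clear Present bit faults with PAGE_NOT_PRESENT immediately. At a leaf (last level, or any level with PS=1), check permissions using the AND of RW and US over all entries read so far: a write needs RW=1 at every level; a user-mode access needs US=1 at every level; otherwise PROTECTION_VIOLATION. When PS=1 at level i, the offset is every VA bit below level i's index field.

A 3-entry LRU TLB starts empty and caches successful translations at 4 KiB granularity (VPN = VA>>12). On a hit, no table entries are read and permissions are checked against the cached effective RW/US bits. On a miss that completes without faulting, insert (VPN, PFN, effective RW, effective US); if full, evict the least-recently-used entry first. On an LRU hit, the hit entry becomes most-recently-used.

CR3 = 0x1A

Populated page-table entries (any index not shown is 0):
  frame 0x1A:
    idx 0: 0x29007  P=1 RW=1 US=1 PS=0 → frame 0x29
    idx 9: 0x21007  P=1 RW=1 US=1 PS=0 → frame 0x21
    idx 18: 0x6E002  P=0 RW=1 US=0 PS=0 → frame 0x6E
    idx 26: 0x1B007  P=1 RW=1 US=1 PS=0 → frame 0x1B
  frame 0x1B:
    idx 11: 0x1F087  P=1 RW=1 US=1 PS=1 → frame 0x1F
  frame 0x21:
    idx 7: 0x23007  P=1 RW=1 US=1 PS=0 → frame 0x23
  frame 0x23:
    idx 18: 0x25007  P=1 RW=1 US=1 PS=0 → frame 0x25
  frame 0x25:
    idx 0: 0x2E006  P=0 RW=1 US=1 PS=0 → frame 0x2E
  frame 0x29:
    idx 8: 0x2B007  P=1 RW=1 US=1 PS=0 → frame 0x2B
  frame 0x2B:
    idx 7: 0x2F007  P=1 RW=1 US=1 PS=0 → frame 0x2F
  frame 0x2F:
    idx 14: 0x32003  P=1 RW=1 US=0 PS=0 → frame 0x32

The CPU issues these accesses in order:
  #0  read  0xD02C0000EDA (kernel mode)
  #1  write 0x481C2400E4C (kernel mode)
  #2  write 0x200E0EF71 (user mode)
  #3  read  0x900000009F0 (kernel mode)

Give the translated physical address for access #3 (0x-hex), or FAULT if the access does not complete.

Trace:
#0 VA=0xD02C0000EDA (r,kernel):
  [0] read 0x1A idx=26: raw=0x1B007 flags P=1 W=1 U=1 S=0
  [1] read 0x1B idx=11: raw=0x1F087 flags P=1 W=1 U=1 S=1
  ✓ 0x1FEDA (huge @L1)  — 2 lookups
#1 VA=0x481C2400E4C (w,kernel):
  [0] read 0x1A idx=9: raw=0x21007 flags P=1 W=1 U=1 S=0
  [1] read 0x21 idx=7: raw=0x23007 flags P=1 W=1 U=1 S=0
  [2] read 0x23 idx=18: raw=0x25007 flags P=1 W=1 U=1 S=0
  [3] read 0x25 idx=0: raw=0x2E006 flags P=0 W=1 U=1 S=0
  → PAGE_NOT_PRESENT  (4 entries read)
#2 VA=0x200E0EF71 (w,user):
  [0] read 0x1A idx=0: raw=0x29007 flags P=1 W=1 U=1 S=0
  [1] read 0x29 idx=8: raw=0x2B007 flags P=1 W=1 U=1 S=0
  [2] read 0x2B idx=7: raw=0x2F007 flags P=1 W=1 U=1 S=0
  [3] read 0x2F idx=14: raw=0x32003 flags P=1 W=1 U=0 S=0
  → PROTECTION_VIOLATION  (4 entries read)
#3 VA=0x900000009F0 (r,kernel):
  [0] read 0x1A idx=18: raw=0x6E002 flags P=0 W=1 U=0 S=0
  → PAGE_NOT_PRESENT  (1 entries read)

Access #3 PA: FAULT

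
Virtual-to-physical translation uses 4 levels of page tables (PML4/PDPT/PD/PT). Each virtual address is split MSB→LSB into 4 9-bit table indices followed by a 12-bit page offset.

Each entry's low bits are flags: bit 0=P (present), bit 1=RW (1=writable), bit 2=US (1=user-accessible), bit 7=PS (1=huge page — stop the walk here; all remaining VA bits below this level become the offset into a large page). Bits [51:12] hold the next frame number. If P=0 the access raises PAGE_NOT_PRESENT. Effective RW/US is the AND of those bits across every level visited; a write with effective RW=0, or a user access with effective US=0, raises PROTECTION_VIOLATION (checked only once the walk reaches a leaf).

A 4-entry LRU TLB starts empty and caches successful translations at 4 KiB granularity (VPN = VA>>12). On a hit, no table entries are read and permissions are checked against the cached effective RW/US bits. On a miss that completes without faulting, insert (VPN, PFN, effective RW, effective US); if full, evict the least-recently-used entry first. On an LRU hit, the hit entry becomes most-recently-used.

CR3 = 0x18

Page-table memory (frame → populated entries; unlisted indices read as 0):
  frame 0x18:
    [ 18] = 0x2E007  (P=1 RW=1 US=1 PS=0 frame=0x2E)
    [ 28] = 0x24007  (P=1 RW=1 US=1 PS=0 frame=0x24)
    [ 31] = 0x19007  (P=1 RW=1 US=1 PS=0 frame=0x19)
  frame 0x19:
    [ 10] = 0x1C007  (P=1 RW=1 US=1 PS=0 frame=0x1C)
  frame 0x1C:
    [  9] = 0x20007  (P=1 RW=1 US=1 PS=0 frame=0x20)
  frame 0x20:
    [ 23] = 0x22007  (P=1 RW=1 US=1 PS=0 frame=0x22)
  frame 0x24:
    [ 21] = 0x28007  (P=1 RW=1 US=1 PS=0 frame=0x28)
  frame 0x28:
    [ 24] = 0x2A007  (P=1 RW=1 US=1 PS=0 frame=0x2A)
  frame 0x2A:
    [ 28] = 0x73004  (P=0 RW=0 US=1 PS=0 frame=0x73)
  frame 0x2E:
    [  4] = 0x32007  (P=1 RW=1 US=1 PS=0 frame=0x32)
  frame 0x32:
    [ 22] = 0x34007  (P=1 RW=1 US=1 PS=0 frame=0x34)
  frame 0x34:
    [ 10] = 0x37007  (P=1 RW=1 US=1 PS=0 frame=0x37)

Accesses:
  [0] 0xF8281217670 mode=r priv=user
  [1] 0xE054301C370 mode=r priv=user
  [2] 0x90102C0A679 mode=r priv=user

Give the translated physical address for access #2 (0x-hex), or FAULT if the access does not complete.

Walk each access:
#0 VA=0xF8281217670 (r,user):
  L0: frame=0x18 idx=31 entry=0x19007 [P=1 RW=1 US=1 PS=0]
  L1: frame=0x19 idx=10 entry=0x1C007 [P=1 RW=1 US=1 PS=0]
  L2: frame=0x1C idx=9 entry=0x20007 [P=1 RW=1 US=1 PS=0]
  L3: frame=0x20 idx=23 entry=0x22007 [P=1 RW=1 US=1 PS=0]
  ⇒ phys 0x22670  [4 reads]
#1 VA=0xE054301C370 (r,user):
  L0: frame=0x18 idx=28 entry=0x24007 [P=1 RW=1 US=1 PS=0]
  L1: frame=0x24 idx=21 entry=0x28007 [P=1 RW=1 US=1 PS=0]
  L2: frame=0x28 idx=24 entry=0x2A007 [P=1 RW=1 US=1 PS=0]
  L3: frame=0x2A idx=28 entry=0x73004 [P=0 RW=0 US=1 PS=0]
  ⇒ fault: PAGE_NOT_PRESENT  — 4 lookups
#2 VA=0x90102C0A679 (r,user):
  L0: frame=0x18 idx=18 entry=0x2E007 [P=1 RW=1 US=1 PS=0]
  L1: frame=0x2E idx=4 entry=0x32007 [P=1 RW=1 US=1 PS=0]
  L2: frame=0x32 idx=22 entry=0x34007 [P=1 RW=1 US=1 PS=0]
  L3: frame=0x34 idx=10 entry=0x37007 [P=1 RW=1 US=1 PS=0]
  ⇒ phys 0x37679  [4 reads]

Access #2 PA: 0x37679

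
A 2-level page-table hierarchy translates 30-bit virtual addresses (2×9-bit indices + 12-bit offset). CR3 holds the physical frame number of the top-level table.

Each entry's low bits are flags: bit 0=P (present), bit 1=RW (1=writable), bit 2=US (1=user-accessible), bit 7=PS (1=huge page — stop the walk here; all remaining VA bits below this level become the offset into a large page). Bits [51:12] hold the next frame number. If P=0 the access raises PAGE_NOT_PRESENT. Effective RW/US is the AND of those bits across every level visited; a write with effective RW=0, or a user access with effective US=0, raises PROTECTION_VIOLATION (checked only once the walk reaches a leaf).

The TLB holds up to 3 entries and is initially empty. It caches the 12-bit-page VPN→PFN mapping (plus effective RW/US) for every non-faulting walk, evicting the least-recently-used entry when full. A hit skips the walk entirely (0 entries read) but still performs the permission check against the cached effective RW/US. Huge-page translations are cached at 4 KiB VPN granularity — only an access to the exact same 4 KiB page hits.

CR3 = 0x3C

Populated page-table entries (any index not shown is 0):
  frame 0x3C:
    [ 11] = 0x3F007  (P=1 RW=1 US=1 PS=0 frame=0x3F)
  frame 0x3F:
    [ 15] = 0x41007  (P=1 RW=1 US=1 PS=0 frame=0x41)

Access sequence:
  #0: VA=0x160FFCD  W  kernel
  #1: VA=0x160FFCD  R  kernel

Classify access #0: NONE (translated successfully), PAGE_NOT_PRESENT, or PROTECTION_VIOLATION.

Trace:
#0 VA=0x160FFCD (w,kernel):
  [0] read 0x3C idx=11: raw=0x3F007 flags P=1 W=1 U=1 S=0
  [1] read 0x3F idx=15: raw=0x41007 flags P=1 W=1 U=1 S=0
  ✓ 0x41FCD  — 2 lookups
#1 VA=0x160FFCD (r,kernel):
  TLB hit vpn=0x160F → PA=0x41FCD

Access #0 fault: NONE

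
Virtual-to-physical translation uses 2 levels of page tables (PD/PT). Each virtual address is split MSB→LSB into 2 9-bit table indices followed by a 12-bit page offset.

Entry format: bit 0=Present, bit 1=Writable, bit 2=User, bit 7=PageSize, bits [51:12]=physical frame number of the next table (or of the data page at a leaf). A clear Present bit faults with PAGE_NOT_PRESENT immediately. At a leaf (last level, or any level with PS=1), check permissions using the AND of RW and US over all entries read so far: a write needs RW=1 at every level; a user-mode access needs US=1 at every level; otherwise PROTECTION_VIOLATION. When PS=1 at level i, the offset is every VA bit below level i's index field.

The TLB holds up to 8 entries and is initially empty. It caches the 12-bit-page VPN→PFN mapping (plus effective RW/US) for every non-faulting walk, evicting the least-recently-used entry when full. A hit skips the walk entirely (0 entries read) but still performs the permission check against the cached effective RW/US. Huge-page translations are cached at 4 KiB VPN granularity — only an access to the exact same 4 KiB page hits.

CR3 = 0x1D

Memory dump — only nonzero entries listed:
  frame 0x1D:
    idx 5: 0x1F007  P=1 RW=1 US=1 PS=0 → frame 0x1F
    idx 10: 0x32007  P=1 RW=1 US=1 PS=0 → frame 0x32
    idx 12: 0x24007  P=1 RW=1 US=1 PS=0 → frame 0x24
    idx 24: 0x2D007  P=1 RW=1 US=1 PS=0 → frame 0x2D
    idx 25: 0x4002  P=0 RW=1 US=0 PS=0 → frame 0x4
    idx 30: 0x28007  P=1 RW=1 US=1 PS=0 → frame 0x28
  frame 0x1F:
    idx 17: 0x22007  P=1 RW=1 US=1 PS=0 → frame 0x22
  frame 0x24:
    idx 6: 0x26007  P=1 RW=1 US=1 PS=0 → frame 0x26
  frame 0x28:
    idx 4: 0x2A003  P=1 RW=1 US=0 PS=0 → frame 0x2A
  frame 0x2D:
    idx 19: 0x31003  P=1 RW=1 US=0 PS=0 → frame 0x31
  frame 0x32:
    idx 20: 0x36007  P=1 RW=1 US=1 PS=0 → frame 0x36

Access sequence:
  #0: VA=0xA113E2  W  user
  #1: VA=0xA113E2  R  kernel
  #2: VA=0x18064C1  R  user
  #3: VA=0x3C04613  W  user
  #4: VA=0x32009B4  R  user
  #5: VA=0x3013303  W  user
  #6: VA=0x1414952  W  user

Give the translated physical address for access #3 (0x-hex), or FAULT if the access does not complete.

Walk each access:
#0 VA=0xA113E2 (w,user):
  [0] read 0x1D idx=5: raw=0x1F007 flags P=1 W=1 U=1 S=0
  [1] read 0x1F idx=17: raw=0x22007 flags P=1 W=1 U=1 S=0
  ⇒ phys 0x223E2  [2 reads]
#1 VA=0xA113E2 (r,kernel):
  TLB hit vpn=0xA11 → PA=0x223E2
#2 VA=0x18064C1 (r,user):
  [0] read 0x1D idx=12: raw=0x24007 flags P=1 W=1 U=1 S=0
  [1] read 0x24 idx=6: raw=0x26007 flags P=1 W=1 U=1 S=0
  ⇒ phys 0x264C1  [2 reads]
#3 VA=0x3C04613 (w,user):
  [0] read 0x1D idx=30: raw=0x28007 flags P=1 W=1 U=1 S=0
  [1] read 0x28 idx=4: raw=0x2A003 flags P=1 W=1 U=0 S=0
  → PROTECTION_VIOLATION  (2 entries read)
#4 VA=0x32009B4 (r,user):
  [0] read 0x1D idx=25: raw=0x4002 flags P=0 W=1 U=0 S=0
  → PAGE_NOT_PRESENT  (1 entries read)
#5 VA=0x3013303 (w,user):
  [0] read 0x1D idx=24: raw=0x2D007 flags P=1 W=1 U=1 S=0
  [1] read 0x2D idx=19: raw=0x31003 flags P=1 W=1 U=0 S=0
  → PROTECTION_VIOLATION  (2 entries read)
#6 VA=0x1414952 (w,user):
  [0] read 0x1D idx=10: raw=0x32007 flags P=1 W=1 U=1 S=0
  [1] read 0x32 idx=20: raw=0x36007 flags P=1 W=1 U=1 S=0
  ⇒ phys 0x36952  [2 reads]

Access #3 PA: FAULT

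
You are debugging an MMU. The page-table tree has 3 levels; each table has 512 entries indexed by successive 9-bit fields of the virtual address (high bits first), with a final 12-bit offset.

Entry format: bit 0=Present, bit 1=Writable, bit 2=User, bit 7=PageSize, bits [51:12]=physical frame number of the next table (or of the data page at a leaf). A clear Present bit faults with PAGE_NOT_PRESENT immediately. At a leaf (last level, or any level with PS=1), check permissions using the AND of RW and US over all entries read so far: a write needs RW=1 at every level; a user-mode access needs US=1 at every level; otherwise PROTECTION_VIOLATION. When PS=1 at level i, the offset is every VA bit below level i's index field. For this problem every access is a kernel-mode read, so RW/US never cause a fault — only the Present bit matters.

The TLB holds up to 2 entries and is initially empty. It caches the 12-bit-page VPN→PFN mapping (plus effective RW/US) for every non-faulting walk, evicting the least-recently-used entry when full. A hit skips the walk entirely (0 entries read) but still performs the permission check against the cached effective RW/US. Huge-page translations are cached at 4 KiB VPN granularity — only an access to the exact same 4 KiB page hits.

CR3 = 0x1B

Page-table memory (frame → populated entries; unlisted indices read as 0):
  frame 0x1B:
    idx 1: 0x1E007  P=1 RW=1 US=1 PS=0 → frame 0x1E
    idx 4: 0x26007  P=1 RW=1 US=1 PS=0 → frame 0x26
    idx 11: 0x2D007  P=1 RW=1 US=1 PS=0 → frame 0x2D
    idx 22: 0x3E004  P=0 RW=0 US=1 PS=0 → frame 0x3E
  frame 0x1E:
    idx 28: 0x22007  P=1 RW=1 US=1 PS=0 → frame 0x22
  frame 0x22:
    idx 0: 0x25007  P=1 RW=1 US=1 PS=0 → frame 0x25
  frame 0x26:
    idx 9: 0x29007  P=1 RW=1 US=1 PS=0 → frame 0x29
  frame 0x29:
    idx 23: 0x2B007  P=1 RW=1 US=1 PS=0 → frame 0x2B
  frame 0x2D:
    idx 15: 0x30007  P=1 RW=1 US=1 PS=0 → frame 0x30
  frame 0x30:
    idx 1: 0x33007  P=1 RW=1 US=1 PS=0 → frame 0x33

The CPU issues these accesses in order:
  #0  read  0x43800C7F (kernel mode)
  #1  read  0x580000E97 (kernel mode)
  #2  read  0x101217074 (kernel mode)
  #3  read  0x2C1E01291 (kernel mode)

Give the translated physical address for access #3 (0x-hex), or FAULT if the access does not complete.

Walk each access:
#0 VA=0x43800C7F (r,kernel):
  [0] read 0x1B idx=1: raw=0x1E007 flags P=1 W=1 U=1 S=0
  [1] read 0x1E idx=28: raw=0x22007 flags P=1 W=1 U=1 S=0
  [2] read 0x22 idx=0: raw=0x25007 flags P=1 W=1 U=1 S=0
  ⇒ phys 0x25C7F  [3 reads]
#1 VA=0x580000E97 (r,kernel):
  [0] read 0x1B idx=22: raw=0x3E004 flags P=0 W=0 U=1 S=0
  → PAGE_NOT_PRESENT  (1 entries read)
#2 VA=0x101217074 (r,kernel):
  [0] read 0x1B idx=4: raw=0x26007 flags P=1 W=1 U=1 S=0
  [1] read 0x26 idx=9: raw=0x29007 flags P=1 W=1 U=1 S=0
  [2] read 0x29 idx=23: raw=0x2B007 flags P=1 W=1 U=1 S=0
  ⇒ phys 0x2B074  [3 reads]
#3 VA=0x2C1E01291 (r,kernel):
  [0] read 0x1B idx=11: raw=0x2D007 flags P=1 W=1 U=1 S=0
  [1] read 0x2D idx=15: raw=0x30007 flags P=1 W=1 U=1 S=0
  [2] read 0x30 idx=1: raw=0x33007 flags P=1 W=1 U=1 S=0
  ⇒ phys 0x33291  [3 reads]

Access #3 PA: 0x33291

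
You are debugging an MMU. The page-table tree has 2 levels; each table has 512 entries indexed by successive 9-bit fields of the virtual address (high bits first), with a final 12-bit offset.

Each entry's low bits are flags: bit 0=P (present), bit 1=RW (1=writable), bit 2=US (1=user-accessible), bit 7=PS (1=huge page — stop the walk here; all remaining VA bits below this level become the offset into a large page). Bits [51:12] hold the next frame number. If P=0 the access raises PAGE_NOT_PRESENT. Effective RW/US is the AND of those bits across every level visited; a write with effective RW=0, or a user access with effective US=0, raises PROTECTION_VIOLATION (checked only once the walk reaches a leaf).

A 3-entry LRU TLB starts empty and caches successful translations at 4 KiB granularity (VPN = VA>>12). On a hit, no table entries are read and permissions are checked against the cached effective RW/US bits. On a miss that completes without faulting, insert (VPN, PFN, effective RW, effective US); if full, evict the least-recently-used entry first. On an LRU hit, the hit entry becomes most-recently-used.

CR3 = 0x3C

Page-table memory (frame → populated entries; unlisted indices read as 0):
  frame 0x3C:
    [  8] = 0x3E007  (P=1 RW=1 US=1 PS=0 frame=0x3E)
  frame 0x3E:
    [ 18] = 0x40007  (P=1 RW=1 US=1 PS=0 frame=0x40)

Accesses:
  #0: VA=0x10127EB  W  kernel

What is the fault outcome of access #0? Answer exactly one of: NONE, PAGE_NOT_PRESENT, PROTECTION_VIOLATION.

Trace:
#0 VA=0x10127EB (w,kernel):
  L0 @0x3C[8] → 0x3E007  P=1,RW=1,US=1,PS=0
  L1 @0x3E[18] → 0x40007  P=1,RW=1,US=1,PS=0
  → PA=0x407EB  (2 entries read)

Access #0 fault: NONE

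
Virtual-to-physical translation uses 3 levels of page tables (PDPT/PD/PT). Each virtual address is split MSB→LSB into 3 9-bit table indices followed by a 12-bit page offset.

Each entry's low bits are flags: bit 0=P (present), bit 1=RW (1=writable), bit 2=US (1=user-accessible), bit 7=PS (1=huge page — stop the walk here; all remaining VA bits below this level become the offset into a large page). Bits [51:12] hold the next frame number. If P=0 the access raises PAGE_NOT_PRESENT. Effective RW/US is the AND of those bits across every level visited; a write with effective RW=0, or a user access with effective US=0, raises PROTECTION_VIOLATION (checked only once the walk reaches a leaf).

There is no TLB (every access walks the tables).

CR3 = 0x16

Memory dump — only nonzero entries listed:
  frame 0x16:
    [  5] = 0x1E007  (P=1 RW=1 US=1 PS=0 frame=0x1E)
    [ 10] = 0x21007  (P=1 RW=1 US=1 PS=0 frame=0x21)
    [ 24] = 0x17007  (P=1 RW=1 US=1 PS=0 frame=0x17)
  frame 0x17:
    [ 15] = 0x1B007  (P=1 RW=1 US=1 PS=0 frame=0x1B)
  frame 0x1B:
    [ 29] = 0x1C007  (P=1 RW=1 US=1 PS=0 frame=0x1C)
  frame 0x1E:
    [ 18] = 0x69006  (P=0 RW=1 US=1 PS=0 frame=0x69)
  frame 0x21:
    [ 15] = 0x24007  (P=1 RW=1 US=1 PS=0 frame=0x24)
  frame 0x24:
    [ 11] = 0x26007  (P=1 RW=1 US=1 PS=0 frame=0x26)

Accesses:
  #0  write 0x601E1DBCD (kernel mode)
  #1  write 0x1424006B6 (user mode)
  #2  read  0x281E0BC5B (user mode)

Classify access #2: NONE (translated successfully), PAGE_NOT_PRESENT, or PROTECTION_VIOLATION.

Walk each access:
#0 VA=0x601E1DBCD (w,kernel):
  L0 @0x16[24] → 0x17007  P=1,RW=1,US=1,PS=0
  L1 @0x17[15] → 0x1B007  P=1,RW=1,US=1,PS=0
  L2 @0x1B[29] → 0x1C007  P=1,RW=1,US=1,PS=0
  ✓ 0x1CBCD  — 3 lookups
#1 VA=0x1424006B6 (w,user):
  L0 @0x16[5] → 0x1E007  P=1,RW=1,US=1,PS=0
  L1 @0x1E[18] → 0x69006  P=0,RW=1,US=1,PS=0
  ⇒ fault: PAGE_NOT_PRESENT  — 2 lookups
#2 VA=0x281E0BC5B (r,user):
  L0 @0x16[10] → 0x21007  P=1,RW=1,US=1,PS=0
  L1 @0x21[15] → 0x24007  P=1,RW=1,US=1,PS=0
  L2 @0x24[11] → 0x26007  P=1,RW=1,US=1,PS=0
  ✓ 0x26C5B  — 3 lookups

Access #2 fault: NONE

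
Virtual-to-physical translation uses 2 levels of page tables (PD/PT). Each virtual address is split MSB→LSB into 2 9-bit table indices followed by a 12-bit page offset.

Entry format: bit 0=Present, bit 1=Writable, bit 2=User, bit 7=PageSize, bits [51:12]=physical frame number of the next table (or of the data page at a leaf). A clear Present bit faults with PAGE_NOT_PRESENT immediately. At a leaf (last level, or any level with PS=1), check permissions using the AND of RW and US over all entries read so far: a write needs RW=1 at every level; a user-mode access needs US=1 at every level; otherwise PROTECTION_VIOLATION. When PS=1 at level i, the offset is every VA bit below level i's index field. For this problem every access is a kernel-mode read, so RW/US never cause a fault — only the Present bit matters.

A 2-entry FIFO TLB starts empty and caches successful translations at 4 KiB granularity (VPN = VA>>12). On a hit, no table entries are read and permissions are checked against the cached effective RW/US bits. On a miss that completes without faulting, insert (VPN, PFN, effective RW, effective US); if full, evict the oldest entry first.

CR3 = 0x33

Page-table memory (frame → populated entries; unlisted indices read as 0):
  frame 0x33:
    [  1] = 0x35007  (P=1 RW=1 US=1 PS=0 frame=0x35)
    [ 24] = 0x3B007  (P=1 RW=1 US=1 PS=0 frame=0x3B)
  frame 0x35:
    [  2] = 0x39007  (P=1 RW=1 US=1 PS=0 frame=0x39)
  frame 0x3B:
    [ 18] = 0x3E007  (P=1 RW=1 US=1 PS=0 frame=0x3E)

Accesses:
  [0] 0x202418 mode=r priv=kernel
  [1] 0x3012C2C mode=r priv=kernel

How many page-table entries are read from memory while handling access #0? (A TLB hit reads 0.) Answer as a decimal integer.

Walk each access:
#0 VA=0x202418 (r,kernel):
  lvl0: tbl 0x33, slot 1 ⇒ 0x35007 (P1/RW1/US1/PS0)
  lvl1: tbl 0x35, slot 2 ⇒ 0x39007 (P1/RW1/US1/PS0)
  ⇒ phys 0x39418  [2 reads]
#1 VA=0x3012C2C (r,kernel):
  lvl0: tbl 0x33, slot 24 ⇒ 0x3B007 (P1/RW1/US1/PS0)
  lvl1: tbl 0x3B, slot 18 ⇒ 0x3E007 (P1/RW1/US1/PS0)
  ⇒ phys 0x3EC2C  [2 reads]

Entries read for #0: 2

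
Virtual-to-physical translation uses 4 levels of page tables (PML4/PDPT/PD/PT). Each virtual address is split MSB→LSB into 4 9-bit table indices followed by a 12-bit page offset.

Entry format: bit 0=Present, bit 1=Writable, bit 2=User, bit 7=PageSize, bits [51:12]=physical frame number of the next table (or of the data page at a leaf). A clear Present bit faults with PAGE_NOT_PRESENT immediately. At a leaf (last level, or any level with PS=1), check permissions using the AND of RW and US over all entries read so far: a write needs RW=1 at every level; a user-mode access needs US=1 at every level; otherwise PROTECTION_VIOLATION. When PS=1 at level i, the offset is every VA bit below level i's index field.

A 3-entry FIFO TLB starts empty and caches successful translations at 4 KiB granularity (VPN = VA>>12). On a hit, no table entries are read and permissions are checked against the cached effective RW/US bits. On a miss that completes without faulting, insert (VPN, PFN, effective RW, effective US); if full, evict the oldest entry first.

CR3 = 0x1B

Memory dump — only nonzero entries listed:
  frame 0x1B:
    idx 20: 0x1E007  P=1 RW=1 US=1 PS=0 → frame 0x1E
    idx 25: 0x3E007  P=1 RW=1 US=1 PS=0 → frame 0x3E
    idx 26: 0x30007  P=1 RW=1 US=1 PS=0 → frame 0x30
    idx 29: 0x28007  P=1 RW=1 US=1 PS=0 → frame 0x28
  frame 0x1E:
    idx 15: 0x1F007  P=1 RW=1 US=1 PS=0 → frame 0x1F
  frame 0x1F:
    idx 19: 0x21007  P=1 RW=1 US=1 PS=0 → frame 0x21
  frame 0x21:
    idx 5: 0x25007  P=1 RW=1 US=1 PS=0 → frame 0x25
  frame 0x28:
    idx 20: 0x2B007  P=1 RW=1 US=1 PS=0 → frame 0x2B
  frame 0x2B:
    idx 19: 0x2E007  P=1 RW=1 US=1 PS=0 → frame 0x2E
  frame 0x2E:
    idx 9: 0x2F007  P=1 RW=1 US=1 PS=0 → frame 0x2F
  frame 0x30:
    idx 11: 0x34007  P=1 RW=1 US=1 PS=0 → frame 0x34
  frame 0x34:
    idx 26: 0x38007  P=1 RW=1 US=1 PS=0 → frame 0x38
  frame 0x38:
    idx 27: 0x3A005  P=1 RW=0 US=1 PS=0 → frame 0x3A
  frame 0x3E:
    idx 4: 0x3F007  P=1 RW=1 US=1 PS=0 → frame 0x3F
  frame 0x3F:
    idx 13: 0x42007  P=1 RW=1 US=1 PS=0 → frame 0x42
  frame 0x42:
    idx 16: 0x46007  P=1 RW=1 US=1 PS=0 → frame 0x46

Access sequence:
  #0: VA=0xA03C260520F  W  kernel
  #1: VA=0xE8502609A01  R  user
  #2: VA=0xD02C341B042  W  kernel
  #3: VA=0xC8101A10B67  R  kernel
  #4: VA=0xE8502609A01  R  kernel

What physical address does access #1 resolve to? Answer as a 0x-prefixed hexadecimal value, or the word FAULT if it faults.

Trace:
#0 VA=0xA03C260520F (w,kernel):
  L0: frame=0x1B idx=20 entry=0x1E007 [P=1 RW=1 US=1 PS=0]
  L1: frame=0x1E idx=15 entry=0x1F007 [P=1 RW=1 US=1 PS=0]
  L2: frame=0x1F idx=19 entry=0x21007 [P=1 RW=1 US=1 PS=0]
  L3: frame=0x21 idx=5 entry=0x25007 [P=1 RW=1 US=1 PS=0]
  → PA=0x2520F  (4 entries read)
#1 VA=0xE8502609A01 (r,user):
  L0: frame=0x1B idx=29 entry=0x28007 [P=1 RW=1 US=1 PS=0]
  L1: frame=0x28 idx=20 entry=0x2B007 [P=1 RW=1 US=1 PS=0]
  L2: frame=0x2B idx=19 entry=0x2E007 [P=1 RW=1 US=1 PS=0]
  L3: frame=0x2E idx=9 entry=0x2F007 [P=1 RW=1 US=1 PS=0]
  → PA=0x2FA01  (4 entries read)
#2 VA=0xD02C341B042 (w,kernel):
  L0: frame=0x1B idx=26 entry=0x30007 [P=1 RW=1 US=1 PS=0]
  L1: frame=0x30 idx=11 entry=0x34007 [P=1 RW=1 US=1 PS=0]
  L2: frame=0x34 idx=26 entry=0x38007 [P=1 RW=1 US=1 PS=0]
  L3: frame=0x38 idx=27 entry=0x3A005 [P=1 RW=0 US=1 PS=0]
  → PROTECTION_VIOLATION  (4 entries read)
#3 VA=0xC8101A10B67 (r,kernel):
  L0: frame=0x1B idx=25 entry=0x3E007 [P=1 RW=1 US=1 PS=0]
  L1: frame=0x3E idx=4 entry=0x3F007 [P=1 RW=1 US=1 PS=0]
  L2: frame=0x3F idx=13 entry=0x42007 [P=1 RW=1 US=1 PS=0]
  L3: frame=0x42 idx=16 entry=0x46007 [P=1 RW=1 US=1 PS=0]
  → PA=0x46B67  (4 entries read)
#4 VA=0xE8502609A01 (r,kernel):
  TLB hit vpn=0xE8502609 → PA=0x2FA01

Access #1 PA: 0x2FA01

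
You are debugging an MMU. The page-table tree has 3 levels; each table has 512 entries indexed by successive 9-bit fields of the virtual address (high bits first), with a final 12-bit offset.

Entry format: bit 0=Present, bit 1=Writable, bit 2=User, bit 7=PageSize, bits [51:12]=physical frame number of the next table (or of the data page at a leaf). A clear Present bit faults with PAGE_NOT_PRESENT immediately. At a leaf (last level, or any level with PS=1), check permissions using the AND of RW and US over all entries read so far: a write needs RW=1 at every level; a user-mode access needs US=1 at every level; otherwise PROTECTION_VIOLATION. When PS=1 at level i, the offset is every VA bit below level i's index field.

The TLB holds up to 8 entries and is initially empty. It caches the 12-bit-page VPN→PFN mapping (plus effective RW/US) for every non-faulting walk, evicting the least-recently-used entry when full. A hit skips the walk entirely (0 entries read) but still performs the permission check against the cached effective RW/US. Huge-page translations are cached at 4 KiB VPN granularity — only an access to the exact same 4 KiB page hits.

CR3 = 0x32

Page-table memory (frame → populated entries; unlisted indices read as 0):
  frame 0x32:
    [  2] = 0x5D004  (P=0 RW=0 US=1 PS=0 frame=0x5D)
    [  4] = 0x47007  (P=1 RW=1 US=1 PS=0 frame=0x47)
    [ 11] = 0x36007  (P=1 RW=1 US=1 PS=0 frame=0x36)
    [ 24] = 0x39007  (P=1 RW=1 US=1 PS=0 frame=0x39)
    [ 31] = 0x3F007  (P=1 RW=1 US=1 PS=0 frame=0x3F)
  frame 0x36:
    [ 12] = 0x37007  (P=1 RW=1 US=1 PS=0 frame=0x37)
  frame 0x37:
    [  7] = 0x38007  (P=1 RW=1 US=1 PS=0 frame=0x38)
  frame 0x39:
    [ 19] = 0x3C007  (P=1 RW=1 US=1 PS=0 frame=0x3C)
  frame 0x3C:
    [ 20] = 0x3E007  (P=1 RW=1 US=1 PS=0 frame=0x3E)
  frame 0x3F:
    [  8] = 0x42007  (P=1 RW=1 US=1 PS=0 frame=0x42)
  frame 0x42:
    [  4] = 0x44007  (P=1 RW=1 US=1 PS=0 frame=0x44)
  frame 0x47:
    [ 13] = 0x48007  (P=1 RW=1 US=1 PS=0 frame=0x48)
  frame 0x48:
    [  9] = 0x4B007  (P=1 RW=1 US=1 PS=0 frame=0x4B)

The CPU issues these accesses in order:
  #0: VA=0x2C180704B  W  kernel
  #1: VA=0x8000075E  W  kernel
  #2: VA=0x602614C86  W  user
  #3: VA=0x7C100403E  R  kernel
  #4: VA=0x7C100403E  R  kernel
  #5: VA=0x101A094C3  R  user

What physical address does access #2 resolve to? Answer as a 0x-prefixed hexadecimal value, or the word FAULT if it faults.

Per-access translation:
#0 VA=0x2C180704B (w,kernel):
  lvl0: tbl 0x32, slot 11 ⇒ 0x36007 (P1/RW1/US1/PS0)
  lvl1: tbl 0x36, slot 12 ⇒ 0x37007 (P1/RW1/US1/PS0)
  lvl2: tbl 0x37, slot 7 ⇒ 0x38007 (P1/RW1/US1/PS0)
  ⇒ phys 0x3804B  [3 reads]
#1 VA=0x8000075E (w,kernel):
  lvl0: tbl 0x32, slot 2 ⇒ 0x5D004 (P0/RW0/US1/PS0)
  → PAGE_NOT_PRESENT  (1 entries read)
#2 VA=0x602614C86 (w,user):
  lvl0: tbl 0x32, slot 24 ⇒ 0x39007 (P1/RW1/US1/PS0)
  lvl1: tbl 0x39, slot 19 ⇒ 0x3C007 (P1/RW1/US1/PS0)
  lvl2: tbl 0x3C, slot 20 ⇒ 0x3E007 (P1/RW1/US1/PS0)
  ⇒ phys 0x3EC86  [3 reads]
#3 VA=0x7C100403E (r,kernel):
  lvl0: tbl 0x32, slot 31 ⇒ 0x3F007 (P1/RW1/US1/PS0)
  lvl1: tbl 0x3F, slot 8 ⇒ 0x42007 (P1/RW1/US1/PS0)
  lvl2: tbl 0x42, slot 4 ⇒ 0x44007 (P1/RW1/US1/PS0)
  ⇒ phys 0x4403E  [3 reads]
#4 VA=0x7C100403E (r,kernel):
  TLB hit vpn=0x7C1004 → PA=0x4403E
#5 VA=0x101A094C3 (r,user):
  lvl0: tbl 0x32, slot 4 ⇒ 0x47007 (P1/RW1/US1/PS0)
  lvl1: tbl 0x47, slot 13 ⇒ 0x48007 (P1/RW1/US1/PS0)
  lvl2: tbl 0x48, slot 9 ⇒ 0x4B007 (P1/RW1/US1/PS0)
  ⇒ phys 0x4B4C3  [3 reads]

Access #2 PA: 0x3EC86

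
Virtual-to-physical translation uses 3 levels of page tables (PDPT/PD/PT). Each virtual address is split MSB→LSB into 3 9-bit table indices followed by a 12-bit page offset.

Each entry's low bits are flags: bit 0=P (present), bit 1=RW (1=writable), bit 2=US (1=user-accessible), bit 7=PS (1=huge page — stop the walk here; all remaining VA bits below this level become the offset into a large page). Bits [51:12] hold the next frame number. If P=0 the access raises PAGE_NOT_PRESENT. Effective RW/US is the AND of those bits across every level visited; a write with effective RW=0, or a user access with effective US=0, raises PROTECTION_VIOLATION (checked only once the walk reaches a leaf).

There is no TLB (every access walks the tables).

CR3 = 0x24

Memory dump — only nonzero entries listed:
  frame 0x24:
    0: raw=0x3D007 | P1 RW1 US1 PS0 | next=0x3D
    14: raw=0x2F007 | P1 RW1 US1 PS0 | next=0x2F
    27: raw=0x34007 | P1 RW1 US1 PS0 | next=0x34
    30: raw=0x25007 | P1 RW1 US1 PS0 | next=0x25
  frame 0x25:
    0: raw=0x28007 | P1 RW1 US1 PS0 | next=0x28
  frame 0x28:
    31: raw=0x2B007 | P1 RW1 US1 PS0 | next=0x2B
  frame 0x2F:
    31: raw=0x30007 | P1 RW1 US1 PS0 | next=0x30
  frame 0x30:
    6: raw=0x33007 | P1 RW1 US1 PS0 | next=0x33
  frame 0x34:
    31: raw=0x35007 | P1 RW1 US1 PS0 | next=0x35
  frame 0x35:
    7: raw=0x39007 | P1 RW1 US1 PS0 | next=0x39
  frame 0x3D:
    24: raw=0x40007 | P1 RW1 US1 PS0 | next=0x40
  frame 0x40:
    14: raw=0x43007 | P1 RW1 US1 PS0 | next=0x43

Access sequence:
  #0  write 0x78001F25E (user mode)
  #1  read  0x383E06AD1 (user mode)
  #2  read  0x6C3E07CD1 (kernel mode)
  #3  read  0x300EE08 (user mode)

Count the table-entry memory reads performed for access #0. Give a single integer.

Trace:
#0 VA=0x78001F25E (w,user):
  L0 @0x24[30] → 0x25007  P=1,RW=1,US=1,PS=0
  L1 @0x25[0] → 0x28007  P=1,RW=1,US=1,PS=0
  L2 @0x28[31] → 0x2B007  P=1,RW=1,US=1,PS=0
  → PA=0x2B25E  (3 entries read)
#1 VA=0x383E06AD1 (r,user):
  L0 @0x24[14] → 0x2F007  P=1,RW=1,US=1,PS=0
  L1 @0x2F[31] → 0x30007  P=1,RW=1,US=1,PS=0
  L2 @0x30[6] → 0x33007  P=1,RW=1,US=1,PS=0
  → PA=0x33AD1  (3 entries read)
#2 VA=0x6C3E07CD1 (r,kernel):
  L0 @0x24[27] → 0x34007  P=1,RW=1,US=1,PS=0
  L1 @0x34[31] → 0x35007  P=1,RW=1,US=1,PS=0
  L2 @0x35[7] → 0x39007  P=1,RW=1,US=1,PS=0
  → PA=0x39CD1  (3 entries read)
#3 VA=0x300EE08 (r,user):
  L0 @0x24[0] → 0x3D007  P=1,RW=1,US=1,PS=0
  L1 @0x3D[24] → 0x40007  P=1,RW=1,US=1,PS=0
  L2 @0x40[14] → 0x43007  P=1,RW=1,US=1,PS=0
  → PA=0x43E08  (3 entries read)

Entries read for #0: 3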